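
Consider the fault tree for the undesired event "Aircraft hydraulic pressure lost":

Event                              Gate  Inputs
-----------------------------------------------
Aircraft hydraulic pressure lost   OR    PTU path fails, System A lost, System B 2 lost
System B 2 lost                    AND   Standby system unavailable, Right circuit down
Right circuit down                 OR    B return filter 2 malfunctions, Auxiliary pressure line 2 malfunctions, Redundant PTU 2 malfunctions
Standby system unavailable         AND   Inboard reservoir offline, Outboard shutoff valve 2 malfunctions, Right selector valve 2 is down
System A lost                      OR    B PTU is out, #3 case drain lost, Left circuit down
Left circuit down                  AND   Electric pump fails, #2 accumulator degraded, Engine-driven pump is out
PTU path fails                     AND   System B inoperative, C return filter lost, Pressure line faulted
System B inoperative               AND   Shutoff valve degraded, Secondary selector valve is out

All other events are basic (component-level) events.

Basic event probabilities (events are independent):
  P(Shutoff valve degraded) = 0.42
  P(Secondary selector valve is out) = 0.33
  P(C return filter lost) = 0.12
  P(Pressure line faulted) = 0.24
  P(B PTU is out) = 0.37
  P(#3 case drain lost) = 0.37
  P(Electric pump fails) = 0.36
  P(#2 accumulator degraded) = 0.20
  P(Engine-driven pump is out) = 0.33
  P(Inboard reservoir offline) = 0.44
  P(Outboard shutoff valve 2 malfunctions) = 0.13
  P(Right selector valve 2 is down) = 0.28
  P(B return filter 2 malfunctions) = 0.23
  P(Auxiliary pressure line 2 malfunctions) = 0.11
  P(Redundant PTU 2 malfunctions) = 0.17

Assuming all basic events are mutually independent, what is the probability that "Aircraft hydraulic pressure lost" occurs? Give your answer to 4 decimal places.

0.6167

P(System B inoperative) [AND] = 0.42 × 0.33 = 0.138600
P(PTU path fails) [AND] = 0.138600 × 0.12 × 0.24 = 0.003992
P(Left circuit down) [AND] = 0.36 × 0.20 × 0.33 = 0.023760
P(System A lost) [OR] = 1 − (1−0.37) × (1−0.37) × (1−0.023760) = 0.612530
P(Standby system unavailable) [AND] = 0.44 × 0.13 × 0.28 = 0.016016
P(Right circuit down) [OR] = 1 − (1−0.23) × (1−0.11) × (1−0.17) = 0.431201
P(System B 2 lost) [AND] = 0.016016 × 0.431201 = 0.006906
P(Aircraft hydraulic pressure lost) [OR] = 1 − (1−0.003992) × (1−0.612530) × (1−0.006906) = 0.616742
Rounded to 4 decimal places: P(Aircraft hydraulic pressure lost) ≈ 0.6167.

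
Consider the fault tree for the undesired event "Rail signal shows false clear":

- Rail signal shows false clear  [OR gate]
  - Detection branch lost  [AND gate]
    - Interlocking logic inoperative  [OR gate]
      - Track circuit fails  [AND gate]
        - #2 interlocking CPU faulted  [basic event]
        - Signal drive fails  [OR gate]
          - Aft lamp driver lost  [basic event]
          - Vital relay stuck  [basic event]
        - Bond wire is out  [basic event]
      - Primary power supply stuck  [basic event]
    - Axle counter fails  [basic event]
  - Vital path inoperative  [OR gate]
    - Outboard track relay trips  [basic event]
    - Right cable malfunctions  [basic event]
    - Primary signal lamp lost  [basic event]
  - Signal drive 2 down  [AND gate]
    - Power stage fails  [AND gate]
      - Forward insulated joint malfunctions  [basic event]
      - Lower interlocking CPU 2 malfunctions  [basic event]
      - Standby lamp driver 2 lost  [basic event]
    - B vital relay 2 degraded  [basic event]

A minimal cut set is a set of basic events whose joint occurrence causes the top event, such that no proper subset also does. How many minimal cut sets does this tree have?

7

Signal drive fails [OR]: union of children's cut sets → 2 cut set(s).
Track circuit fails [AND]: one cut set from each child combined → 1 × 2 × 1 = 2 cut set(s).
Interlocking logic inoperative [OR]: union of children's cut sets → 3 cut set(s).
Detection branch lost [AND]: one cut set from each child combined → 3 × 1 = 3 cut set(s).
Vital path inoperative [OR]: union of children's cut sets → 3 cut set(s).
Power stage fails [AND]: one cut set from each child combined → 1 × 1 × 1 = 1 cut set(s).
Signal drive 2 down [AND]: one cut set from each child combined → 1 × 1 = 1 cut set(s).
Rail signal shows false clear [OR]: union of children's cut sets → 7 cut set(s).
Minimal cut sets: {#2 interlocking CPU faulted, Aft lamp driver lost, Axle counter fails, Bond wire is out}; {#2 interlocking CPU faulted, Axle counter fails, Bond wire is out, Vital relay stuck}; {Axle counter fails, Primary power supply stuck}; {Outboard track relay trips}; {Right cable malfunctions}; {Primary signal lamp lost}; {B vital relay 2 degraded, Forward insulated joint malfunctions, Lower interlocking CPU 2 malfunctions, Standby lamp driver 2 lost}.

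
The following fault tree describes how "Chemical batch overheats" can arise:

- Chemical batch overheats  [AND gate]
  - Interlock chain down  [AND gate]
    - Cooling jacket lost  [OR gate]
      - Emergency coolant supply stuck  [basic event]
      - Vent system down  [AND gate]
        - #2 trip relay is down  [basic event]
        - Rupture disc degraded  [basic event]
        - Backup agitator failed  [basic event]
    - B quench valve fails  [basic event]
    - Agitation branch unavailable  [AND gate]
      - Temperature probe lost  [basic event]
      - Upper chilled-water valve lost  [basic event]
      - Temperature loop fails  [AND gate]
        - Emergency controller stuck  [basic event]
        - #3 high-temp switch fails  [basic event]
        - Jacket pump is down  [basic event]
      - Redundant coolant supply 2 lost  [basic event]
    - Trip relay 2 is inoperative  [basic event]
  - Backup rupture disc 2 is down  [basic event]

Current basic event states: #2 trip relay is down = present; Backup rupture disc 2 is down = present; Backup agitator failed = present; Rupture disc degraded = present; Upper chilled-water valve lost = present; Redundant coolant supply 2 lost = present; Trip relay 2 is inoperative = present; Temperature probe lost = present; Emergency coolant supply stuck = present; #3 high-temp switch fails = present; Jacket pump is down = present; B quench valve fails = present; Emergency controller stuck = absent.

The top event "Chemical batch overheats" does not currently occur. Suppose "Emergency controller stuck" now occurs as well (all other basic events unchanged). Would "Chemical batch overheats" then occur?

Counterfactual: set "Emergency controller stuck" to occurred.
Vent system down [AND]: #2 trip relay is down=occurs, Rupture disc degraded=occurs, Backup agitator failed=occurs → all inputs occur → occurs.
Cooling jacket lost [OR]: Emergency coolant supply stuck=occurs, Vent system down=occurs → at least one input occurs → occurs.
Temperature loop fails [AND]: Emergency controller stuck=occurs, #3 high-temp switch fails=occurs, Jacket pump is down=occurs → all inputs occur → occurs.
Agitation branch unavailable [AND]: Temperature probe lost=occurs, Upper chilled-water valve lost=occurs, Temperature loop fails=occurs, Redundant coolant supply 2 lost=occurs → all inputs occur → occurs.
Interlock chain down [AND]: Cooling jacket lost=occurs, B quench valve fails=occurs, Agitation branch unavailable=occurs, Trip relay 2 is inoperative=occurs → all inputs occur → occurs.
Chemical batch overheats [AND]: Interlock chain down=occurs, Backup rupture disc 2 is down=occurs → all inputs occur → occurs.

Yes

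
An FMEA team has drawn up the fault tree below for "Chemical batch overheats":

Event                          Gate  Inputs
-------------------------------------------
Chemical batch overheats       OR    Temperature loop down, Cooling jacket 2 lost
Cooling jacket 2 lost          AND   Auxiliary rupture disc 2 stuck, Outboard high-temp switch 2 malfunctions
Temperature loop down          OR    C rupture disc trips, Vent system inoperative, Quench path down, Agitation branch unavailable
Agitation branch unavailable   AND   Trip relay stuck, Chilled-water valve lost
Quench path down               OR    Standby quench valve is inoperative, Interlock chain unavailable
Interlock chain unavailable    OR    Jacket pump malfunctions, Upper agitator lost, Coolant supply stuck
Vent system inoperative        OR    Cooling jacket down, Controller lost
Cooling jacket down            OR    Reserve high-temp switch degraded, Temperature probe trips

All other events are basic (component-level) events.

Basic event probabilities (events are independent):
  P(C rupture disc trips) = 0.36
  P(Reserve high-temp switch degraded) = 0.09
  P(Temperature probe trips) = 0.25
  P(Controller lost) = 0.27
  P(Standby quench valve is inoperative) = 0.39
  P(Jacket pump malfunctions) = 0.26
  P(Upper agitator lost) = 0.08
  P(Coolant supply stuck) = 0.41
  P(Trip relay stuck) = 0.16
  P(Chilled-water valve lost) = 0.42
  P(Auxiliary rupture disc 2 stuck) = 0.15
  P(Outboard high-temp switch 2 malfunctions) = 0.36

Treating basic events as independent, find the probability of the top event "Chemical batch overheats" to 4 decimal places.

0.9311

P(Cooling jacket down) [OR] = 1 − (1−0.09) × (1−0.25) = 0.317500
P(Vent system inoperative) [OR] = 1 − (1−0.317500) × (1−0.27) = 0.501775
P(Interlock chain unavailable) [OR] = 1 − (1−0.26) × (1−0.08) × (1−0.41) = 0.598328
P(Quench path down) [OR] = 1 − (1−0.39) × (1−0.598328) = 0.754980
P(Agitation branch unavailable) [AND] = 0.16 × 0.42 = 0.067200
P(Temperature loop down) [OR] = 1 − (1−0.36) × (1−0.501775) × (1−0.754980) × (1−0.067200) = 0.927122
P(Cooling jacket 2 lost) [AND] = 0.15 × 0.36 = 0.054000
P(Chemical batch overheats) [OR] = 1 − (1−0.927122) × (1−0.054000) = 0.931057
Rounded to 4 decimal places: P(Chemical batch overheats) ≈ 0.9311.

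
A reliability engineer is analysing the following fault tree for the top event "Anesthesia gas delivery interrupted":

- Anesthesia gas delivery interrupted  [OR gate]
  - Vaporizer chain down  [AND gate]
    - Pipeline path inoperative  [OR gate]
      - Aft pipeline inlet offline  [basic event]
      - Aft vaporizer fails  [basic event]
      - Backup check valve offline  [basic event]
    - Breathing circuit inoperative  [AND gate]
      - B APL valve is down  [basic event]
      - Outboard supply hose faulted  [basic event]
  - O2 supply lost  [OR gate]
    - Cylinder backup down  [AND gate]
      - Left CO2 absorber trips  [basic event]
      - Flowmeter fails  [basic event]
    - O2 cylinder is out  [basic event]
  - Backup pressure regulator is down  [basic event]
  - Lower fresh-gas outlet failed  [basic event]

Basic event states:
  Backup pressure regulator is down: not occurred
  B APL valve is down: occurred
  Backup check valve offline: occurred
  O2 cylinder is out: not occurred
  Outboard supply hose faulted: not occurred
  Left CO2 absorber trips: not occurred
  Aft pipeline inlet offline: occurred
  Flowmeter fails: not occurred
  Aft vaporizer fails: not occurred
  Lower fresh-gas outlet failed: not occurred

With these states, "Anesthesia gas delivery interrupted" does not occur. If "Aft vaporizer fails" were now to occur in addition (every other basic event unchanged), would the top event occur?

No

Counterfactual: set "Aft vaporizer fails" to occurred.
Pipeline path inoperative [OR]: Aft pipeline inlet offline=occurs, Aft vaporizer fails=occurs, Backup check valve offline=occurs → at least one input occurs → occurs.
Breathing circuit inoperative [AND]: B APL valve is down=occurs, Outboard supply hose faulted=not → not all inputs occur → does not occur.
Vaporizer chain down [AND]: Pipeline path inoperative=occurs, Breathing circuit inoperative=not → not all inputs occur → does not occur.
Cylinder backup down [AND]: Left CO2 absorber trips=not, Flowmeter fails=not → not all inputs occur → does not occur.
O2 supply lost [OR]: Cylinder backup down=not, O2 cylinder is out=not → no input occurs → does not occur.
Anesthesia gas delivery interrupted [OR]: Vaporizer chain down=not, O2 supply lost=not, Backup pressure regulator is down=not, Lower fresh-gas outlet failed=not → no input occurs → does not occur.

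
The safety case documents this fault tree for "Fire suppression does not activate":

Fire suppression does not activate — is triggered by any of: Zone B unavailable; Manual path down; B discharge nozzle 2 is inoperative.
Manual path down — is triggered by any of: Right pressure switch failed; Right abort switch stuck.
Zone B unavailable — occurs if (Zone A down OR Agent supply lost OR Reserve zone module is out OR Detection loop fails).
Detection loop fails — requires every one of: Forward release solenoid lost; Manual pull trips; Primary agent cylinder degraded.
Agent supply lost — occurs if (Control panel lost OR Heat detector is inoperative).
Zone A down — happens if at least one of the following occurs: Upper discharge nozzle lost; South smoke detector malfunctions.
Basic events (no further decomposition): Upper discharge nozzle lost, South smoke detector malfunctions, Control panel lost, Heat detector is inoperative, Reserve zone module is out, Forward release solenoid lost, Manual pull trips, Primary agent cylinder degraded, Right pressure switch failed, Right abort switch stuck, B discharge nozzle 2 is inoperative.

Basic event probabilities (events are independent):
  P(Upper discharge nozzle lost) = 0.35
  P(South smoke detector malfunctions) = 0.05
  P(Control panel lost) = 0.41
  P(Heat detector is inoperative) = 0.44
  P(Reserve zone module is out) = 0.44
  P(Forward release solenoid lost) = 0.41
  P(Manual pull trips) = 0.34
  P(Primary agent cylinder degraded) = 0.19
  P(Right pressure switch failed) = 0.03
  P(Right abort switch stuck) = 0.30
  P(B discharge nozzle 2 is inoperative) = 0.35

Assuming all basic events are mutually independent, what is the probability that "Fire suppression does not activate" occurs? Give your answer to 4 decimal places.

P(Zone A down) [OR] = 1 − (1−0.35) × (1−0.05) = 0.382500
P(Agent supply lost) [OR] = 1 − (1−0.41) × (1−0.44) = 0.669600
P(Detection loop fails) [AND] = 0.41 × 0.34 × 0.19 = 0.026486
P(Zone B unavailable) [OR] = 1 − (1−0.382500) × (1−0.669600) × (1−0.44) × (1−0.026486) = 0.888774
P(Manual path down) [OR] = 1 − (1−0.03) × (1−0.30) = 0.321000
P(Fire suppression does not activate) [OR] = 1 − (1−0.888774) × (1−0.321000) × (1−0.35) = 0.950910
Rounded to 4 decimal places: P(Fire suppression does not activate) ≈ 0.9509.

0.9509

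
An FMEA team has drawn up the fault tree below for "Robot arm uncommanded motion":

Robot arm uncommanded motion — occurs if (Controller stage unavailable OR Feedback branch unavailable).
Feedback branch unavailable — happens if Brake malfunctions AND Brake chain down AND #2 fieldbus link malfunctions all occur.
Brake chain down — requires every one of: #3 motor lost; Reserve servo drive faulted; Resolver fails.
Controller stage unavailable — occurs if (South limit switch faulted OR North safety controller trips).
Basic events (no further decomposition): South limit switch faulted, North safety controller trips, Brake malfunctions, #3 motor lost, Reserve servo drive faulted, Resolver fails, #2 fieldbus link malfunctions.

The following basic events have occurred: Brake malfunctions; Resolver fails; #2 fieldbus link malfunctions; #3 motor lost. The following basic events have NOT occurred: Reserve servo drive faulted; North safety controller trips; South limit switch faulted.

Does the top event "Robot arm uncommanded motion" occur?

Controller stage unavailable [OR]: South limit switch faulted=not, North safety controller trips=not → no input occurs → does not occur.
Brake chain down [AND]: #3 motor lost=occurs, Reserve servo drive faulted=not, Resolver fails=occurs → not all inputs occur → does not occur.
Feedback branch unavailable [AND]: Brake malfunctions=occurs, Brake chain down=not, #2 fieldbus link malfunctions=occurs → not all inputs occur → does not occur.
Robot arm uncommanded motion [OR]: Controller stage unavailable=not, Feedback branch unavailable=not → no input occurs → does not occur.

No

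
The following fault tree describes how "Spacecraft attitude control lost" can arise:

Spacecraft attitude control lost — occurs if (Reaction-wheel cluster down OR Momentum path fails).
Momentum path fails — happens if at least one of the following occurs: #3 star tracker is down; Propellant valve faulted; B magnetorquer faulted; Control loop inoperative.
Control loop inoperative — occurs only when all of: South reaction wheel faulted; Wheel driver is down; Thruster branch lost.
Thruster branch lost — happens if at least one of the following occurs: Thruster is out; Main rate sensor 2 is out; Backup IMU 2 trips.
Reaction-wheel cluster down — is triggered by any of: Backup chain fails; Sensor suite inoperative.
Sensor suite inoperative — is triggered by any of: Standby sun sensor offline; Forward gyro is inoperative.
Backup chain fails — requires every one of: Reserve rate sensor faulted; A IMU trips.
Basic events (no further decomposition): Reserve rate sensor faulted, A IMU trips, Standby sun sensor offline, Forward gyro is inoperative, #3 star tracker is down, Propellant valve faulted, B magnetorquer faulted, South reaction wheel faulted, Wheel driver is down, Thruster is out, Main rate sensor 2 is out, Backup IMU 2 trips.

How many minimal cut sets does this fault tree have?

Backup chain fails [AND]: one cut set from each child combined → 1 × 1 = 1 cut set(s).
Sensor suite inoperative [OR]: union of children's cut sets → 2 cut set(s).
Reaction-wheel cluster down [OR]: union of children's cut sets → 3 cut set(s).
Thruster branch lost [OR]: union of children's cut sets → 3 cut set(s).
Control loop inoperative [AND]: one cut set from each child combined → 1 × 1 × 3 = 3 cut set(s).
Momentum path fails [OR]: union of children's cut sets → 6 cut set(s).
Spacecraft attitude control lost [OR]: union of children's cut sets → 9 cut set(s).
Minimal cut sets: {A IMU trips, Reserve rate sensor faulted}; {Standby sun sensor offline}; {Forward gyro is inoperative}; {#3 star tracker is down}; {Propellant valve faulted}; {B magnetorquer faulted}; {South reaction wheel faulted, Thruster is out, Wheel driver is down}; {Main rate sensor 2 is out, South reaction wheel faulted, Wheel driver is down}; {Backup IMU 2 trips, South reaction wheel faulted, Wheel driver is down}.

9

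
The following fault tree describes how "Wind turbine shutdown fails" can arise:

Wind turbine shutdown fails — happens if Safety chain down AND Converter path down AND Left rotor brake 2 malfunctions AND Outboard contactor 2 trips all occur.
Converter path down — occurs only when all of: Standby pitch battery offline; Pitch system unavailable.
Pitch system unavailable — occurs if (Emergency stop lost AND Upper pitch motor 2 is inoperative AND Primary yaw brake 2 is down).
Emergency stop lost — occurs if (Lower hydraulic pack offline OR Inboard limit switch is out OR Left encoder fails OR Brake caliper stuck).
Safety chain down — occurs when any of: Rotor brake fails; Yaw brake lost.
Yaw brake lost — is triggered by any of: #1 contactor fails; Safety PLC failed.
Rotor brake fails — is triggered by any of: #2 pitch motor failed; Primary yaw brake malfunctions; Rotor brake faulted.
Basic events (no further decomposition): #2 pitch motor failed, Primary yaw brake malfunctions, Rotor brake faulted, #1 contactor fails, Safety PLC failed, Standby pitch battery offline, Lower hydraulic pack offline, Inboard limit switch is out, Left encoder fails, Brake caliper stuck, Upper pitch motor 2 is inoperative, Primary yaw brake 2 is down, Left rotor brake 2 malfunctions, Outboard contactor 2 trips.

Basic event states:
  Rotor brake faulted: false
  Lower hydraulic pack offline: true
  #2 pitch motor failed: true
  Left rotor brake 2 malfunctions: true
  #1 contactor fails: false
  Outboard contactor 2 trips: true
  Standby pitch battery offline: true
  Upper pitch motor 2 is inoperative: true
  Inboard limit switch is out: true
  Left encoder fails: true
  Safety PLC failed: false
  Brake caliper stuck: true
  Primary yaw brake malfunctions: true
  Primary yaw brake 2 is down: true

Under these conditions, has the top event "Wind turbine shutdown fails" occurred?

Yes

Rotor brake fails [OR]: #2 pitch motor failed=occurs, Primary yaw brake malfunctions=occurs, Rotor brake faulted=not → at least one input occurs → occurs.
Yaw brake lost [OR]: #1 contactor fails=not, Safety PLC failed=not → no input occurs → does not occur.
Safety chain down [OR]: Rotor brake fails=occurs, Yaw brake lost=not → at least one input occurs → occurs.
Emergency stop lost [OR]: Lower hydraulic pack offline=occurs, Inboard limit switch is out=occurs, Left encoder fails=occurs, Brake caliper stuck=occurs → at least one input occurs → occurs.
Pitch system unavailable [AND]: Emergency stop lost=occurs, Upper pitch motor 2 is inoperative=occurs, Primary yaw brake 2 is down=occurs → all inputs occur → occurs.
Converter path down [AND]: Standby pitch battery offline=occurs, Pitch system unavailable=occurs → all inputs occur → occurs.
Wind turbine shutdown fails [AND]: Safety chain down=occurs, Converter path down=occurs, Left rotor brake 2 malfunctions=occurs, Outboard contactor 2 trips=occurs → all inputs occur → occurs.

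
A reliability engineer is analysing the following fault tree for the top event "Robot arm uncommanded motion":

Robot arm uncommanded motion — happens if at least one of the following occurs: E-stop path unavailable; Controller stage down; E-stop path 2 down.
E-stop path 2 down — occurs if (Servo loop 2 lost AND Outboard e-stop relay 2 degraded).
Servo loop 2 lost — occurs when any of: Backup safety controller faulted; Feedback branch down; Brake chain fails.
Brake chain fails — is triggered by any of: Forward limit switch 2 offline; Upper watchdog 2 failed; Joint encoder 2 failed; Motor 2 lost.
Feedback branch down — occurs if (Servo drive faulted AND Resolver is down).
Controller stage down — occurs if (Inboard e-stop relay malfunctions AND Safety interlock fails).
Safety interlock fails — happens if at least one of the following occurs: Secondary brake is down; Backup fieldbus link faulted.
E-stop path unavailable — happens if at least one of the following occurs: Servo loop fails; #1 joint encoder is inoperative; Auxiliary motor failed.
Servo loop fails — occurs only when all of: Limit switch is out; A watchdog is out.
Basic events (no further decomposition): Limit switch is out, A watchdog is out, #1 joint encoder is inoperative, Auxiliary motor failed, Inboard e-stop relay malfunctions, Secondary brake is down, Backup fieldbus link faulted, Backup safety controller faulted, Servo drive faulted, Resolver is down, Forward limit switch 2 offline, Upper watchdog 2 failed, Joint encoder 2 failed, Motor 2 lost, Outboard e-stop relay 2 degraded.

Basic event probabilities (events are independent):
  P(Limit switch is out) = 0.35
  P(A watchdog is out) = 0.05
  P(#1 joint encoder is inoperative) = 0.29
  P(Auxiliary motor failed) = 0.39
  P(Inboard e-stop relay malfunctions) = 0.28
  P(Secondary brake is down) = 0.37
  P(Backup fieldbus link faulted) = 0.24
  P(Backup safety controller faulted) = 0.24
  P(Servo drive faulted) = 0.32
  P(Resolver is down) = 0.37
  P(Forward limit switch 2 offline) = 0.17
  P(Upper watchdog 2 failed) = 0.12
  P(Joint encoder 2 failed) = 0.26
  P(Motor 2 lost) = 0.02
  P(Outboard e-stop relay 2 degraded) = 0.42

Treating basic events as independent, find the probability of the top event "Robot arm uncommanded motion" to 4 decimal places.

P(Servo loop fails) [AND] = 0.35 × 0.05 = 0.017500
P(E-stop path unavailable) [OR] = 1 − (1−0.017500) × (1−0.29) × (1−0.39) = 0.574479
P(Safety interlock fails) [OR] = 1 − (1−0.37) × (1−0.24) = 0.521200
P(Controller stage down) [AND] = 0.28 × 0.521200 = 0.145936
P(Feedback branch down) [AND] = 0.32 × 0.37 = 0.118400
P(Brake chain fails) [OR] = 1 − (1−0.17) × (1−0.12) × (1−0.26) × (1−0.02) = 0.470314
P(Servo loop 2 lost) [OR] = 1 − (1−0.24) × (1−0.118400) × (1−0.470314) = 0.645102
P(E-stop path 2 down) [AND] = 0.645102 × 0.42 = 0.270943
P(Robot arm uncommanded motion) [OR] = 1 − (1−0.574479) × (1−0.145936) × (1−0.270943) = 0.735045
Rounded to 4 decimal places: P(Robot arm uncommanded motion) ≈ 0.7350.

0.7350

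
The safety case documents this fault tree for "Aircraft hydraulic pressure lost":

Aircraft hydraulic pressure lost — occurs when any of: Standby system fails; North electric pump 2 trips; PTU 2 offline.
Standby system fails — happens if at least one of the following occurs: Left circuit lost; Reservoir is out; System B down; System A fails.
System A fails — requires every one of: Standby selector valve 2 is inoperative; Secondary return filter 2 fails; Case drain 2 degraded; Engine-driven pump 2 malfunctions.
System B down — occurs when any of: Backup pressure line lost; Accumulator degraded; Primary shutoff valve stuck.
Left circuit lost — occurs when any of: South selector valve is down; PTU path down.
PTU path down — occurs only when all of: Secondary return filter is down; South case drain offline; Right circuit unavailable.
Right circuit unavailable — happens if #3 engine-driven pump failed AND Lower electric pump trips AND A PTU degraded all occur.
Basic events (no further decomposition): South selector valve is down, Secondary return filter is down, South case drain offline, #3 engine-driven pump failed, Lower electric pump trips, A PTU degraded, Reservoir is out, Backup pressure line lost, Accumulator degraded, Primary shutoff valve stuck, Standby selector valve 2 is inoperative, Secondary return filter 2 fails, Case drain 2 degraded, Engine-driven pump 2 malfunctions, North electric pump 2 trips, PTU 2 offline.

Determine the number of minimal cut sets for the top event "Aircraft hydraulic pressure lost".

9

Right circuit unavailable [AND]: one cut set from each child combined → 1 × 1 × 1 = 1 cut set(s).
PTU path down [AND]: one cut set from each child combined → 1 × 1 × 1 = 1 cut set(s).
Left circuit lost [OR]: union of children's cut sets → 2 cut set(s).
System B down [OR]: union of children's cut sets → 3 cut set(s).
System A fails [AND]: one cut set from each child combined → 1 × 1 × 1 × 1 = 1 cut set(s).
Standby system fails [OR]: union of children's cut sets → 7 cut set(s).
Aircraft hydraulic pressure lost [OR]: union of children's cut sets → 9 cut set(s).
Minimal cut sets: {South selector valve is down}; {#3 engine-driven pump failed, A PTU degraded, Lower electric pump trips, Secondary return filter is down, South case drain offline}; {Reservoir is out}; {Backup pressure line lost}; {Accumulator degraded}; {Primary shutoff valve stuck}; {Case drain 2 degraded, Engine-driven pump 2 malfunctions, Secondary return filter 2 fails, Standby selector valve 2 is inoperative}; {North electric pump 2 trips}; {PTU 2 offline}.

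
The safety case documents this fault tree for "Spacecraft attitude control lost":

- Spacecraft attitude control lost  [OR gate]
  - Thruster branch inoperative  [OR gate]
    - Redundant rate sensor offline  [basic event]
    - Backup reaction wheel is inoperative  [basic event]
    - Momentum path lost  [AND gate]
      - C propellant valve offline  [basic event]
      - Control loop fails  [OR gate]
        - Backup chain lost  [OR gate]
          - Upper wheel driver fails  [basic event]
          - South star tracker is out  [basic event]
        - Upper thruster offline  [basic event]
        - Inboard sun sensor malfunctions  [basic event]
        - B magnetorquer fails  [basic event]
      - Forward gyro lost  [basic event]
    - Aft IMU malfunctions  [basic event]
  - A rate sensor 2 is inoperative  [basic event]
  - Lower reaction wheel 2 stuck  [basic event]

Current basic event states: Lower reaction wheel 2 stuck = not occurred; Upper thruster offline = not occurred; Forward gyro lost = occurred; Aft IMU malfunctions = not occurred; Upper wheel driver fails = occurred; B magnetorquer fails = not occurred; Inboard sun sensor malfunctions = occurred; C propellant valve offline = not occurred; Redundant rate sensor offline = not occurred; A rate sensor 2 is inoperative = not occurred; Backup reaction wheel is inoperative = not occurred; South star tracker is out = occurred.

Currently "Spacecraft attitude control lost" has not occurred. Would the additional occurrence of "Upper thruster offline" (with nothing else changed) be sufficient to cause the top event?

No

Counterfactual: set "Upper thruster offline" to occurred.
Backup chain lost [OR]: Upper wheel driver fails=occurs, South star tracker is out=occurs → at least one input occurs → occurs.
Control loop fails [OR]: Backup chain lost=occurs, Upper thruster offline=occurs, Inboard sun sensor malfunctions=occurs, B magnetorquer fails=not → at least one input occurs → occurs.
Momentum path lost [AND]: C propellant valve offline=not, Control loop fails=occurs, Forward gyro lost=occurs → not all inputs occur → does not occur.
Thruster branch inoperative [OR]: Redundant rate sensor offline=not, Backup reaction wheel is inoperative=not, Momentum path lost=not, Aft IMU malfunctions=not → no input occurs → does not occur.
Spacecraft attitude control lost [OR]: Thruster branch inoperative=not, A rate sensor 2 is inoperative=not, Lower reaction wheel 2 stuck=not → no input occurs → does not occur.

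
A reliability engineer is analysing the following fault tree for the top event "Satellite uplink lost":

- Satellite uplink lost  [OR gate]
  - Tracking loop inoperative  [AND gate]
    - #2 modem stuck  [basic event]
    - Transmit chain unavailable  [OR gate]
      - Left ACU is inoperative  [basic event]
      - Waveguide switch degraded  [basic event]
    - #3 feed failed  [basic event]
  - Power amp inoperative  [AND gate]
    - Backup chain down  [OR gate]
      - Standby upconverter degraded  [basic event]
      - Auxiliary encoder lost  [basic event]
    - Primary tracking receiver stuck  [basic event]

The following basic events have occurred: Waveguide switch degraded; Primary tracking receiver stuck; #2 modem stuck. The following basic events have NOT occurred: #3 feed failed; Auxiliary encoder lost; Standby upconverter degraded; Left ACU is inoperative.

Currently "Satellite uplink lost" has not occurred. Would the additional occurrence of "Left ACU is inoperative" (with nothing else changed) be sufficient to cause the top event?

Counterfactual: set "Left ACU is inoperative" to occurred.
Transmit chain unavailable [OR]: Left ACU is inoperative=occurs, Waveguide switch degraded=occurs → at least one input occurs → occurs.
Tracking loop inoperative [AND]: #2 modem stuck=occurs, Transmit chain unavailable=occurs, #3 feed failed=not → not all inputs occur → does not occur.
Backup chain down [OR]: Standby upconverter degraded=not, Auxiliary encoder lost=not → no input occurs → does not occur.
Power amp inoperative [AND]: Backup chain down=not, Primary tracking receiver stuck=occurs → not all inputs occur → does not occur.
Satellite uplink lost [OR]: Tracking loop inoperative=not, Power amp inoperative=not → no input occurs → does not occur.

No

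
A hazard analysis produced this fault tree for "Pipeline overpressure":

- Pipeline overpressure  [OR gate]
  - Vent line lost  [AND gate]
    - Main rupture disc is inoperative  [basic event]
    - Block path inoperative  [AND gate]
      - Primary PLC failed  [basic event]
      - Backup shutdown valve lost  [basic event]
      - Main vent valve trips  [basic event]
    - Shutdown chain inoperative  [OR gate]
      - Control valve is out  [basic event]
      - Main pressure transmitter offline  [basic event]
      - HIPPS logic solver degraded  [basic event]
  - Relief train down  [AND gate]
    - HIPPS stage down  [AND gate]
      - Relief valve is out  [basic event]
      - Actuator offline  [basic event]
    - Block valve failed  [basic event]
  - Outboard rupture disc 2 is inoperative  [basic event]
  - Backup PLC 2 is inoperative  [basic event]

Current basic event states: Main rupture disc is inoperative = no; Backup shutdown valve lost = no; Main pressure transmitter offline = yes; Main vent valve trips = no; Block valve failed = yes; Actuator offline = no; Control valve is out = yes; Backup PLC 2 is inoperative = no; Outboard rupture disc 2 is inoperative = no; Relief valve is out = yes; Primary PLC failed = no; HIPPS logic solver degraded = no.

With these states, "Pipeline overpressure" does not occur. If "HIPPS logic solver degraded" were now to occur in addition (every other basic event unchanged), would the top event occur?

No

Counterfactual: set "HIPPS logic solver degraded" to occurred.
Block path inoperative [AND]: Primary PLC failed=not, Backup shutdown valve lost=not, Main vent valve trips=not → not all inputs occur → does not occur.
Shutdown chain inoperative [OR]: Control valve is out=occurs, Main pressure transmitter offline=occurs, HIPPS logic solver degraded=occurs → at least one input occurs → occurs.
Vent line lost [AND]: Main rupture disc is inoperative=not, Block path inoperative=not, Shutdown chain inoperative=occurs → not all inputs occur → does not occur.
HIPPS stage down [AND]: Relief valve is out=occurs, Actuator offline=not → not all inputs occur → does not occur.
Relief train down [AND]: HIPPS stage down=not, Block valve failed=occurs → not all inputs occur → does not occur.
Pipeline overpressure [OR]: Vent line lost=not, Relief train down=not, Outboard rupture disc 2 is inoperative=not, Backup PLC 2 is inoperative=not → no input occurs → does not occur.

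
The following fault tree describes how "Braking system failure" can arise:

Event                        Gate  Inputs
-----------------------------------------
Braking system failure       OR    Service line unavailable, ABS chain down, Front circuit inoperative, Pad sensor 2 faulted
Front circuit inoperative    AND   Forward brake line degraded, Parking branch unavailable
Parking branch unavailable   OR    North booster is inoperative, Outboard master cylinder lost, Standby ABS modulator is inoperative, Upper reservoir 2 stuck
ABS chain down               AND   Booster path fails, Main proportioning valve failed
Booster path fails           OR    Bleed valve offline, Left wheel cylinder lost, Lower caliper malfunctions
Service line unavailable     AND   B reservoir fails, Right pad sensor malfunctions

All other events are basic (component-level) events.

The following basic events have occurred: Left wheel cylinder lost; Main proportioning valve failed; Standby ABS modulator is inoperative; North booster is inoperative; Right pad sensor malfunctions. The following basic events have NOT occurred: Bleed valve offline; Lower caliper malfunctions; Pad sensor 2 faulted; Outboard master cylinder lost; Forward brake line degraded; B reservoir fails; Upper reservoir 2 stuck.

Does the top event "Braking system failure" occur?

Service line unavailable [AND]: B reservoir fails=not, Right pad sensor malfunctions=occurs → not all inputs occur → does not occur.
Booster path fails [OR]: Bleed valve offline=not, Left wheel cylinder lost=occurs, Lower caliper malfunctions=not → at least one input occurs → occurs.
ABS chain down [AND]: Booster path fails=occurs, Main proportioning valve failed=occurs → all inputs occur → occurs.
Parking branch unavailable [OR]: North booster is inoperative=occurs, Outboard master cylinder lost=not, Standby ABS modulator is inoperative=occurs, Upper reservoir 2 stuck=not → at least one input occurs → occurs.
Front circuit inoperative [AND]: Forward brake line degraded=not, Parking branch unavailable=occurs → not all inputs occur → does not occur.
Braking system failure [OR]: Service line unavailable=not, ABS chain down=occurs, Front circuit inoperative=not, Pad sensor 2 faulted=not → at least one input occurs → occurs.

Yes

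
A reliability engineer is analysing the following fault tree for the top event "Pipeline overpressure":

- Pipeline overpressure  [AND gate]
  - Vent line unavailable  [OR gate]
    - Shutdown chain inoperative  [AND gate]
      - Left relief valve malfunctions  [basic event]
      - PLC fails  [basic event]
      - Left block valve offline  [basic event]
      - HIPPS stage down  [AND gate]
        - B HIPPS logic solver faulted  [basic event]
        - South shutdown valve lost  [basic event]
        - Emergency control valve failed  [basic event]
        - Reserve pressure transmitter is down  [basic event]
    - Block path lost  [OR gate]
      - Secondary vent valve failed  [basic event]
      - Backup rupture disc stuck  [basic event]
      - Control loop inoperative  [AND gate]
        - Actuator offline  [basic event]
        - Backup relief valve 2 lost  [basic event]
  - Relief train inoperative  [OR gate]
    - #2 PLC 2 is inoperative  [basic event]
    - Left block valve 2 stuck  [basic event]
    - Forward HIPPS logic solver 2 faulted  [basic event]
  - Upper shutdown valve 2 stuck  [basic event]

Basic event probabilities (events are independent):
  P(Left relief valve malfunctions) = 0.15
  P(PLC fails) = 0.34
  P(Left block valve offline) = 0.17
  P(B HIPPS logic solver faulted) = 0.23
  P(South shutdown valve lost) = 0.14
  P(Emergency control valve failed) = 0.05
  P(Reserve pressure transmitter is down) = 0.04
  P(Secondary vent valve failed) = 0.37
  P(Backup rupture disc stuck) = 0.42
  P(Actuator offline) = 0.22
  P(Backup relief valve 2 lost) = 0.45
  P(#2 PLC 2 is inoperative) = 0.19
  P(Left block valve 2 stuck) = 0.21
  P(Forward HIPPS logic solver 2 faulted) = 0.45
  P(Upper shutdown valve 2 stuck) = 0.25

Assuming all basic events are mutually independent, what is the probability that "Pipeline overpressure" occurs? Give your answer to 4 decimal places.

0.1087

P(HIPPS stage down) [AND] = 0.23 × 0.14 × 0.05 × 0.04 = 0.000064
P(Shutdown chain inoperative) [AND] = 0.15 × 0.34 × 0.17 × 0.000064 = 0.000001
P(Control loop inoperative) [AND] = 0.22 × 0.45 = 0.099000
P(Block path lost) [OR] = 1 − (1−0.37) × (1−0.42) × (1−0.099000) = 0.670775
P(Vent line unavailable) [OR] = 1 − (1−0.000001) × (1−0.670775) = 0.670775
P(Relief train inoperative) [OR] = 1 − (1−0.19) × (1−0.21) × (1−0.45) = 0.648055
P(Pipeline overpressure) [AND] = 0.670775 × 0.648055 × 0.25 = 0.108675
Rounded to 4 decimal places: P(Pipeline overpressure) ≈ 0.1087.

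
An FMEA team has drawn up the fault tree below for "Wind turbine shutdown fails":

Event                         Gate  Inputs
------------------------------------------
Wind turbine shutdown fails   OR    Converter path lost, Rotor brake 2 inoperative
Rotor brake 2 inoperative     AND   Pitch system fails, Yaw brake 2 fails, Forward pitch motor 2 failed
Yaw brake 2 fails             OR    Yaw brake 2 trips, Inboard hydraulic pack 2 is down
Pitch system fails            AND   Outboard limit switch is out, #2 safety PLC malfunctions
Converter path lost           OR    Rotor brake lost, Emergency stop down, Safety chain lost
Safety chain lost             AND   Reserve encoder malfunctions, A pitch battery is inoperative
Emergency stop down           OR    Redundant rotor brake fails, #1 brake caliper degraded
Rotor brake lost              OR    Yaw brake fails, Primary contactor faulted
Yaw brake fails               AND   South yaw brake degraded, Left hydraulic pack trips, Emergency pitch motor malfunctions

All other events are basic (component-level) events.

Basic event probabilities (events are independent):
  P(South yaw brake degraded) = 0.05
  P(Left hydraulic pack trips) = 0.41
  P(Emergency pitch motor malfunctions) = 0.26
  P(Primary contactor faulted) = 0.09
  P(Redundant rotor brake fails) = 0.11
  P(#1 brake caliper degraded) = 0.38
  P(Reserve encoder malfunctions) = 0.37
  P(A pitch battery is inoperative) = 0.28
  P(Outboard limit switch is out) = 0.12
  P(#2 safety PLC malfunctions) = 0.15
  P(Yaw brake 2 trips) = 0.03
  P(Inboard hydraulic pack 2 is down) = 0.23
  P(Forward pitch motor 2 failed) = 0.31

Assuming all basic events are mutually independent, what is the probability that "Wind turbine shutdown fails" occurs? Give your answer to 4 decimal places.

0.5529

P(Yaw brake fails) [AND] = 0.05 × 0.41 × 0.26 = 0.005330
P(Rotor brake lost) [OR] = 1 − (1−0.005330) × (1−0.09) = 0.094850
P(Emergency stop down) [OR] = 1 − (1−0.11) × (1−0.38) = 0.448200
P(Safety chain lost) [AND] = 0.37 × 0.28 = 0.103600
P(Converter path lost) [OR] = 1 − (1−0.094850) × (1−0.448200) × (1−0.103600) = 0.552282
P(Pitch system fails) [AND] = 0.12 × 0.15 = 0.018000
P(Yaw brake 2 fails) [OR] = 1 − (1−0.03) × (1−0.23) = 0.253100
P(Rotor brake 2 inoperative) [AND] = 0.018000 × 0.253100 × 0.31 = 0.001412
P(Wind turbine shutdown fails) [OR] = 1 − (1−0.552282) × (1−0.001412) = 0.552914
Rounded to 4 decimal places: P(Wind turbine shutdown fails) ≈ 0.5529.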